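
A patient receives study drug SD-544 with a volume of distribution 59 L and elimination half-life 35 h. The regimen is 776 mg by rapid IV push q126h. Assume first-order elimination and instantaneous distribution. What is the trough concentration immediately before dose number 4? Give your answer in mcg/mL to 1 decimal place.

1.2 mcg/mL

f = (1/2)^(τ/t½) = (1/2)^(126/35) ≈ 0.0825.
C₀ = D/Vd = 776/59 ≈ 13.153 mcg/mL.
Before the 4th dose, 3 doses have been given. Superposition: Cmin = C₀·(f + f² + … + f^3).
≈ 13.153 × (0.0825 + 0.0068 + 0.0006) ≈ 13.153 × 0.0899 ≈ 1.182 mcg/mL.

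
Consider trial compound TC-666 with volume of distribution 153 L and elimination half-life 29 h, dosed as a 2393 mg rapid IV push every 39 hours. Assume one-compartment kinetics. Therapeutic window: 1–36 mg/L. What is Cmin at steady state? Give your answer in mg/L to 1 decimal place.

Over one 39-h interval, 39/29 ≈ 1.3448 half-lives elapse, leaving f ≈ 0.3937 of each dose.
At steady state, accumulation factor R = 1/(1 − e^(−kτ)) ≈ 1.6493.
Each bolus raises the concentration by D/Vd = 2393/153 ≈ 15.641 mg/L.
Steady-state peak Cmax,ss = C₀·R ≈ 15.641 × 1.6493 ≈ 25.797 mg/L.
Steady-state trough Cmin,ss = Cmax,ss·f ≈ 25.797 × 0.3937 ≈ 10.156 mg/L.
Trough 10.2 mg/L vs MEC 1 mg/L: adequate.

10.2 mg/L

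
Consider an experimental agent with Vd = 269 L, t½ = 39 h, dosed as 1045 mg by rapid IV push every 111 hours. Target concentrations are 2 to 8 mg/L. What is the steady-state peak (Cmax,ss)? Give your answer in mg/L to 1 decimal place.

4.5 mg/L

k = ln2/t½ = ln2/39 ≈ 0.017773 h⁻¹; fraction remaining f = e^(−kτ) = e^(−0.017773×111) ≈ 0.1391.
At steady state, accumulation factor R = 1/(1 − e^(−kτ)) ≈ 1.1616.
Single-dose peak C₀ = D/Vd = 1045/269 ≈ 3.885 mg/L.
Steady-state peak Cmax,ss = C₀·R ≈ 3.885 × 1.1616 ≈ 4.513 mg/L.
Peak 4.5 mg/L vs MTC 8 mg/L: below toxic threshold.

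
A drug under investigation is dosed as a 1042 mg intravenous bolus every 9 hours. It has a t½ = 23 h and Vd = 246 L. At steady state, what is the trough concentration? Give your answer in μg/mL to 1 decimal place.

τ/t½ = 9/23 ≈ 0.3913, so fraction remaining f = (1/2)^(9/23) ≈ 0.7624.
Single-dose peak C₀ = D/Vd = 1042/246 ≈ 4.236 μg/mL.
Steady-state trough Cmin,ss = C₀·f/(1−f) ≈ 4.236 × 0.7624/0.2376 ≈ 13.592 μg/mL.

13.6 μg/mL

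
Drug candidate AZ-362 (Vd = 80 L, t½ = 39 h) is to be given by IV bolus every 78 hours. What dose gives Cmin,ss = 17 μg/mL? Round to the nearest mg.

4080 mg

τ/t½ = 78/39 ≈ 2, so f = (1/2)^(78/39) ≈ 0.250000.
Cmin,ss = (D/Vd)·f/(1−f), so D = Cmin,ss·Vd·(1−f)/f.
D = 17 × 80 × (1−f)/f ≈ 17 × 80 × 3.00000 ≈ 4080.00 mg.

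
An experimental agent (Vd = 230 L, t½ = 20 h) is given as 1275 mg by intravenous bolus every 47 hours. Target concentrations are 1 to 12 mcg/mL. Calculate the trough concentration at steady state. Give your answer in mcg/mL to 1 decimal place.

1.4 mcg/mL

τ/t½ = 47/20 ≈ 2.35, so fraction remaining f = (1/2)^(47/20) ≈ 0.1961.
At steady state, accumulation factor R = 1/(1 − e^(−kτ)) ≈ 1.2439.
Single-dose peak C₀ = D/Vd = 1275/230 ≈ 5.543 mcg/mL.
Cmax,ss = C₀/(1 − f) ≈ 5.543/0.8039 ≈ 6.895 mcg/mL.
Steady-state trough Cmin,ss = Cmax,ss·f ≈ 6.895 × 0.1961 ≈ 1.352 mcg/mL.
Trough 1.4 mcg/mL vs MEC 1 mcg/mL: adequate.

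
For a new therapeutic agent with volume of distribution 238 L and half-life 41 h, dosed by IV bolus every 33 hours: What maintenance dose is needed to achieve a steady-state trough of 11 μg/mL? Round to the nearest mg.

1956 mg

τ/t½ = 33/41 ≈ 0.80488, so f = (1/2)^(33/41) ≈ 0.572410.
Cmin,ss = (D/Vd)·f/(1−f), so D = Cmin,ss·Vd·(1−f)/f.
D = 11 × 238 × (1−f)/f ≈ 11 × 238 × 0.74700 ≈ 1955.65 mg.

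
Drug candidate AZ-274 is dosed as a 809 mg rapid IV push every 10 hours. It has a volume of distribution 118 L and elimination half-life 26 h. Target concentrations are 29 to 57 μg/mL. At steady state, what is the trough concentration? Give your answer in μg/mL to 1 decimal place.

22.4 μg/mL

τ/t½ = 10/26 ≈ 0.38462, so fraction remaining f = (1/2)^(10/26) ≈ 0.7660.
Each bolus raises the concentration by D/Vd = 809/118 ≈ 6.856 μg/mL.
Steady-state trough Cmin,ss = C₀·f/(1−f) ≈ 6.856 × 0.7660/0.2340 ≈ 22.443 μg/mL.
Trough 22.4 μg/mL vs MEC 29 μg/mL: subtherapeutic.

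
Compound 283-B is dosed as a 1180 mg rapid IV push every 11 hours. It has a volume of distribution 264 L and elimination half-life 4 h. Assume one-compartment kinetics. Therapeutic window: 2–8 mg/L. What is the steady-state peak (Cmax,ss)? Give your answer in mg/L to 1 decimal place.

k = ln2/t½ = ln2/4 ≈ 0.173287 h⁻¹; fraction remaining f = e^(−kτ) = e^(−0.173287×11) ≈ 0.1487.
Accumulation ratio R = 1/(1 − f) ≈ 1/0.8513 ≈ 1.1747.
Single-dose peak C₀ = D/Vd = 1180/264 ≈ 4.470 mg/L.
Steady-state peak Cmax,ss = C₀·R ≈ 4.470 × 1.1747 ≈ 5.251 mg/L.
Peak 5.3 mg/L vs MTC 8 mg/L: below toxic threshold.

5.3 mg/L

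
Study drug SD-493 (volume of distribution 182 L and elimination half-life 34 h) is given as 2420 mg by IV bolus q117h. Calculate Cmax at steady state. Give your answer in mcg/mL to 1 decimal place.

τ/t½ = 117/34 ≈ 3.4412, so fraction remaining f = (1/2)^(117/34) ≈ 0.0921.
Accumulation ratio R = 1/(1 − f) ≈ 1/0.9079 ≈ 1.1014.
Each bolus raises the concentration by D/Vd = 2420/182 ≈ 13.297 mcg/mL.
Steady-state peak Cmax,ss = C₀·R ≈ 13.297 × 1.1014 ≈ 14.645 mcg/mL.

14.6 mcg/mL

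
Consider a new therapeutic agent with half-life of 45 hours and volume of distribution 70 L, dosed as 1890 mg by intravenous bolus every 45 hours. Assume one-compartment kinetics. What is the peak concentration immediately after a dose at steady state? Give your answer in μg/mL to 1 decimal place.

The dosing interval is 1 half-life, so f = 2^(−1) = 0.5.
Accumulation ratio R = 1/(1 − f) = 1/0.5 = 2/1.
Single-dose peak C₀ = D/Vd = 1890/70 = 27 μg/mL.
Steady-state peak Cmax,ss = C₀·R = 27 × 2/1 ≈ 54.000 μg/mL.

54.0 μg/mL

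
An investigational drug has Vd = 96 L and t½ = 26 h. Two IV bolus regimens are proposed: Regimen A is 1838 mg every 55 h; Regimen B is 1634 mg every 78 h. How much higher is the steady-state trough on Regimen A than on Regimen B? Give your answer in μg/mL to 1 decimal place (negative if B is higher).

3.3 μg/mL

Regimen A: f = (1/2)^(55/26) ≈ 0.2308; Cmin,ss = (1838/96)·f/(1−f) ≈ 5.745 μg/mL.
Regimen B: f = (1/2)^(78/26) ≈ 0.1250; Cmin,ss = (1634/96)·f/(1−f) ≈ 2.432 μg/mL.
Difference ≈ 5.745 − 2.432 ≈ 3.313 μg/mL.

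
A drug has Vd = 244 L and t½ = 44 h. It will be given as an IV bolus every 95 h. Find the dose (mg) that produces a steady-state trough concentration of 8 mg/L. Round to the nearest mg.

τ/t½ = 95/44 ≈ 2.1591, so f = (1/2)^(95/44) ≈ 0.223897.
Cmin,ss = (D/Vd)·f/(1−f), so D = Cmin,ss·Vd·(1−f)/f.
D = 8 × 244 × (1−f)/f ≈ 8 × 244 × 3.46634 ≈ 6766.30 mg.

6766 mg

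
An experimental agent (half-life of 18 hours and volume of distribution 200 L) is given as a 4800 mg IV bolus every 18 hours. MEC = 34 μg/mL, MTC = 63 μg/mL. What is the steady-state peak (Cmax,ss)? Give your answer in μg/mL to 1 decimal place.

48.0 μg/mL

The dosing interval is 1 half-life, so f = 2^(−1) = 0.5.
Accumulation ratio R = 1/(1 − f) = 1/0.5 = 2/1.
Single-dose peak C₀ = D/Vd = 4800/200 = 24 μg/mL.
Steady-state peak Cmax,ss = C₀·R = 24 × 2/1 ≈ 48.000 μg/mL.
Peak 48.0 μg/mL vs MTC 63 μg/mL: below toxic threshold.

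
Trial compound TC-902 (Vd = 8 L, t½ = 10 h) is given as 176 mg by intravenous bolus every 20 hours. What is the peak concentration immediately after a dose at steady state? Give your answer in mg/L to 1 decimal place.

29.3 mg/L

τ = 20 h = 2 half-lives, so f = (1/2)^2 = 0.25.
Accumulation ratio R = 1/(1 − f) = 1/0.75 = 4/3.
Single-dose peak C₀ = D/Vd = 176/8 = 22 mg/L.
Steady-state peak Cmax,ss = C₀·R = 22 × 4/3 ≈ 29.333 mg/L.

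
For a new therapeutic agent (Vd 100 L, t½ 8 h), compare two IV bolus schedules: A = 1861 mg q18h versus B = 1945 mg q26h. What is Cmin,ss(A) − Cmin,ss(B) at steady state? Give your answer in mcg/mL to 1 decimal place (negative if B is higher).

Regimen A: f = (1/2)^(18/8) ≈ 0.2102; Cmin,ss = (1861/100)·f/(1−f) ≈ 4.953 mcg/mL.
Regimen B: f = (1/2)^(26/8) ≈ 0.1051; Cmin,ss = (1945/100)·f/(1−f) ≈ 2.284 mcg/mL.
Difference ≈ 4.953 − 2.284 ≈ 2.669 mcg/mL.

2.7 mcg/mL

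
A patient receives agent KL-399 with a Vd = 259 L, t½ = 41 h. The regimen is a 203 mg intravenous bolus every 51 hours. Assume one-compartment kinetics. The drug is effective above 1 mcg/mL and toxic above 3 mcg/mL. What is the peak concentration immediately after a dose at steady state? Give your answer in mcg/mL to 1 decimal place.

1.4 mcg/mL

τ/t½ = 51/41 ≈ 1.2439, so fraction remaining f = (1/2)^(51/41) ≈ 0.4222.
At steady state, accumulation factor R = 1/(1 − e^(−kτ)) ≈ 1.7307.
Single-dose peak C₀ = D/Vd = 203/259 ≈ 0.784 mcg/mL.
Steady-state peak Cmax,ss = C₀·R ≈ 0.784 × 1.7307 ≈ 1.357 mcg/mL.
Peak 1.4 mcg/mL vs MTC 3 mcg/mL: below toxic threshold.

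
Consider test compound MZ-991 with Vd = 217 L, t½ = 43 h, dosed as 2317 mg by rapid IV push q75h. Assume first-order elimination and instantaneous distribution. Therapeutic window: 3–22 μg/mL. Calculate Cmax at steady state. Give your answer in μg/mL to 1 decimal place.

k = ln2/t½ = ln2/43 ≈ 0.016120 h⁻¹; fraction remaining f = e^(−kτ) = e^(−0.016120×75) ≈ 0.2985.
At steady state, accumulation factor R = 1/(1 − e^(−kτ)) ≈ 1.4255.
Single-dose peak C₀ = D/Vd = 2317/217 ≈ 10.677 μg/mL.
Steady-state peak Cmax,ss = C₀·R ≈ 10.677 × 1.4255 ≈ 15.220 μg/mL.
Peak 15.2 μg/mL vs MTC 22 μg/mL: below toxic threshold.

15.2 μg/mL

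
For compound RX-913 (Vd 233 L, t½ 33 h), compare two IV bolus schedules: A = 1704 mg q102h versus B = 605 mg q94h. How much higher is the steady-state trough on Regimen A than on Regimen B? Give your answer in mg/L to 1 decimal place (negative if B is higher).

Regimen A: f = (1/2)^(102/33) ≈ 0.1174; Cmin,ss = (1704/233)·f/(1−f) ≈ 0.973 mg/L.
Regimen B: f = (1/2)^(94/33) ≈ 0.1388; Cmin,ss = (605/233)·f/(1−f) ≈ 0.418 mg/L.
Difference ≈ 0.973 − 0.418 ≈ 0.555 mg/L.

0.6 mg/L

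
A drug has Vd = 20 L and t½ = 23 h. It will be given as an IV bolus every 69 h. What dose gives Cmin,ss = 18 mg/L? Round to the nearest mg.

2520 mg

τ/t½ = 69/23 ≈ 3, so f = (1/2)^(69/23) ≈ 0.125000.
Cmin,ss = (D/Vd)·f/(1−f), so D = Cmin,ss·Vd·(1−f)/f.
D = 18 × 20 × (1−f)/f ≈ 18 × 20 × 7.00000 ≈ 2520.00 mg.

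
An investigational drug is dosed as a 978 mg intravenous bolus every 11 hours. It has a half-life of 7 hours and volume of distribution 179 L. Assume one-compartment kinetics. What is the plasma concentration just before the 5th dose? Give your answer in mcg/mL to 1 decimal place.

f = (1/2)^(τ/t½) = (1/2)^(11/7) ≈ 0.3365.
C₀ = D/Vd = 978/179 ≈ 5.464 mcg/mL.
Before the 5th dose, 4 doses have been given. Superposition: Cmin = C₀·(f + f² + … + f^4).
≈ 5.464 × (0.3365 + 0.1132 + 0.0381 + 0.0128) ≈ 5.464 × 0.5006 ≈ 2.735 mcg/mL.

2.7 mcg/mL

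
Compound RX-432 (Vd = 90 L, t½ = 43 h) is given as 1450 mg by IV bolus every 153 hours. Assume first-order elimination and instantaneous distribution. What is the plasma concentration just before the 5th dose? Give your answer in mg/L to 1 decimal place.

1.5 mg/L

f = (1/2)^(τ/t½) = (1/2)^(153/43) ≈ 0.0849.
C₀ = D/Vd = 1450/90 ≈ 16.111 mg/L.
Before the 5th dose, 4 doses have been given. Superposition: Cmin = C₀·(f + f² + … + f^4).
≈ 16.111 × (0.0849 + 0.0072 + 0.0006 + 0.0001) ≈ 16.111 × 0.0928 ≈ 1.495 mg/L.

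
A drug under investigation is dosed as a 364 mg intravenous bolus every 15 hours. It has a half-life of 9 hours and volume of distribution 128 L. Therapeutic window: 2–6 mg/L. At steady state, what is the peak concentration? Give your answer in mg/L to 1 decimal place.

k = ln2/t½ = ln2/9 ≈ 0.077016 h⁻¹; fraction remaining f = e^(−kτ) = e^(−0.077016×15) ≈ 0.3150.
Accumulation ratio R = 1/(1 − f) ≈ 1/0.6850 ≈ 1.4599.
Each bolus raises the concentration by D/Vd = 364/128 ≈ 2.844 mg/L.
Steady-state peak Cmax,ss = C₀·R ≈ 2.844 × 1.4599 ≈ 4.152 mg/L.
Peak 4.2 mg/L vs MTC 6 mg/L: below toxic threshold.

4.2 mg/L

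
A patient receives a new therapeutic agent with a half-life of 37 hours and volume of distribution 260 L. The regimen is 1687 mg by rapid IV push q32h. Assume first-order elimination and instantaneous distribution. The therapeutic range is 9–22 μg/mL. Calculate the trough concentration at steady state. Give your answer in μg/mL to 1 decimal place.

τ/t½ = 32/37 ≈ 0.86486, so fraction remaining f = (1/2)^(32/37) ≈ 0.5491.
Single-dose peak C₀ = D/Vd = 1687/260 ≈ 6.488 μg/mL.
Steady-state trough Cmin,ss = C₀·f/(1−f) ≈ 6.488 × 0.5491/0.4509 ≈ 7.901 μg/mL.
Trough 7.9 μg/mL vs MEC 9 μg/mL: subtherapeutic.

7.9 μg/mL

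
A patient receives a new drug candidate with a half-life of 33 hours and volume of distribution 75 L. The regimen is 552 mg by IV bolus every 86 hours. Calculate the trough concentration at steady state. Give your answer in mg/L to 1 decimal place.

1.4 mg/L

Over one 86-h interval, 86/33 ≈ 2.6061 half-lives elapse, leaving f ≈ 0.1642 of each dose.
Each bolus raises the concentration by D/Vd = 552/75 ≈ 7.360 mg/L.
Steady-state trough Cmin,ss = C₀·f/(1−f) ≈ 7.360 × 0.1642/0.8358 ≈ 1.446 mg/L.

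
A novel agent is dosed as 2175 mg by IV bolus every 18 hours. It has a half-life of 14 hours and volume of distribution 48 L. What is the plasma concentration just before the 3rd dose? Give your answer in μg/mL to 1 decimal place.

26.2 μg/mL

f = (1/2)^(τ/t½) = (1/2)^(18/14) ≈ 0.4102.
C₀ = D/Vd = 2175/48 ≈ 45.312 μg/mL.
Before the 3rd dose, 2 doses have been given. Superposition: Cmin = C₀·(f + f²).
≈ 45.312 × (0.4102 + 0.1683) ≈ 45.312 × 0.5785 ≈ 26.213 μg/mL.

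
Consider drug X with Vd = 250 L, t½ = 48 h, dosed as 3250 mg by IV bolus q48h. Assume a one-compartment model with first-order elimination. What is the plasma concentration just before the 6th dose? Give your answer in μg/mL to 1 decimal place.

12.6 μg/mL

f = (1/2)^(τ/t½) = (1/2)^(48/48) ≈ 0.5000.
C₀ = D/Vd = 3250/250 ≈ 13.000 μg/mL.
Before the 6th dose, 5 doses have been given. Superposition: Cmin = C₀·(f + f² + … + f^5).
≈ 13.000 × (0.5000 + 0.2500 + 0.1250 + 0.0625 + 0.0313) ≈ 13.000 × 0.9688 ≈ 12.594 μg/mL.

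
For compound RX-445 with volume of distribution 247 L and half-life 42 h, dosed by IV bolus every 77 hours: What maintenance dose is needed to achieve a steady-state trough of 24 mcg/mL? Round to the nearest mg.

τ/t½ = 77/42 ≈ 1.8333, so f = (1/2)^(77/42) ≈ 0.280616.
Cmin,ss = (D/Vd)·f/(1−f), so D = Cmin,ss·Vd·(1−f)/f.
D = 24 × 247 × (1−f)/f ≈ 24 × 247 × 2.56359 ≈ 15196.96 mg.

15197 mg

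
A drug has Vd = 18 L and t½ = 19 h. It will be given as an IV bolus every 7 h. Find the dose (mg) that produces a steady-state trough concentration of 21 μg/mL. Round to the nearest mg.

τ/t½ = 7/19 ≈ 0.36842, so f = (1/2)^(7/19) ≈ 0.774630.
Cmin,ss = (D/Vd)·f/(1−f), so D = Cmin,ss·Vd·(1−f)/f.
D = 21 × 18 × (1−f)/f ≈ 21 × 18 × 0.29094 ≈ 109.98 mg.

110 mg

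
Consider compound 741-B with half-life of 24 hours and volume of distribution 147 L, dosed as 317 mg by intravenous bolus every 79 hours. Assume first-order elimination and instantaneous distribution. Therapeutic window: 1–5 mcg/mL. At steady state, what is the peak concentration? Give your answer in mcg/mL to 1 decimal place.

2.4 mcg/mL

k = ln2/t½ = ln2/24 ≈ 0.028881 h⁻¹; fraction remaining f = e^(−kτ) = e^(−0.028881×79) ≈ 0.1021.
Accumulation ratio R = 1/(1 − f) ≈ 1/0.8979 ≈ 1.1137.
Each bolus raises the concentration by D/Vd = 317/147 ≈ 2.156 mcg/mL.
Cmax,ss = C₀/(1 − f) ≈ 2.156/0.8979 ≈ 2.401 mcg/mL.
Peak 2.4 mcg/mL vs MTC 5 mcg/mL: below toxic threshold.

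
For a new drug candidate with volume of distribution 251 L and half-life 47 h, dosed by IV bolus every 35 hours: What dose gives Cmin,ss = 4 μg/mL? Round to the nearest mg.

τ/t½ = 35/47 ≈ 0.74468, so f = (1/2)^(35/47) ≈ 0.596800.
Cmin,ss = (D/Vd)·f/(1−f), so D = Cmin,ss·Vd·(1−f)/f.
D = 4 × 251 × (1−f)/f ≈ 4 × 251 × 0.67560 ≈ 678.30 mg.

678 mg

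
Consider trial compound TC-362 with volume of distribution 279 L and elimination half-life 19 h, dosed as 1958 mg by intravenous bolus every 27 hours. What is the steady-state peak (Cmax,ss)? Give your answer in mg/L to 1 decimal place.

11.2 mg/L

Over one 27-h interval, 27/19 ≈ 1.4211 half-lives elapse, leaving f ≈ 0.3734 of each dose.
At steady state, accumulation factor R = 1/(1 − e^(−kτ)) ≈ 1.5959.
Each bolus raises the concentration by D/Vd = 1958/279 ≈ 7.018 mg/L.
Steady-state peak Cmax,ss = C₀·R ≈ 7.018 × 1.5959 ≈ 11.200 mg/L.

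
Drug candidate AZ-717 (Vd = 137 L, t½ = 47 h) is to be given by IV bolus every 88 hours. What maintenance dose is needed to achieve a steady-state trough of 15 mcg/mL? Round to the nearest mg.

5469 mg

τ/t½ = 88/47 ≈ 1.8723, so f = (1/2)^(88/47) ≈ 0.273130.
Cmin,ss = (D/Vd)·f/(1−f), so D = Cmin,ss·Vd·(1−f)/f.
D = 15 × 137 × (1−f)/f ≈ 15 × 137 × 2.66126 ≈ 5468.89 mg.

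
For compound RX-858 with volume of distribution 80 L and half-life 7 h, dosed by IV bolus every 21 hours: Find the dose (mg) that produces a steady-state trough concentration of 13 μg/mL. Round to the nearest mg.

τ/t½ = 21/7 ≈ 3, so f = (1/2)^(21/7) ≈ 0.125000.
Cmin,ss = (D/Vd)·f/(1−f), so D = Cmin,ss·Vd·(1−f)/f.
D = 13 × 80 × (1−f)/f ≈ 13 × 80 × 7.00000 ≈ 7280.00 mg.

7280 mg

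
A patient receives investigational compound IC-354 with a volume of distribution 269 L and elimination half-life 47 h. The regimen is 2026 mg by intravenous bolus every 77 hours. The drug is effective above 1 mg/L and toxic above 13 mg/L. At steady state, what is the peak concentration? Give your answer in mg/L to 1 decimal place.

k = ln2/t½ = ln2/47 ≈ 0.014748 h⁻¹; fraction remaining f = e^(−kτ) = e^(−0.014748×77) ≈ 0.3212.
At steady state, accumulation factor R = 1/(1 − e^(−kτ)) ≈ 1.4732.
Single-dose peak C₀ = D/Vd = 2026/269 ≈ 7.532 mg/L.
Cmax,ss = C₀/(1 − f) ≈ 7.532/0.6788 ≈ 11.096 mg/L.
Peak 11.1 mg/L vs MTC 13 mg/L: below toxic threshold.

11.1 mg/L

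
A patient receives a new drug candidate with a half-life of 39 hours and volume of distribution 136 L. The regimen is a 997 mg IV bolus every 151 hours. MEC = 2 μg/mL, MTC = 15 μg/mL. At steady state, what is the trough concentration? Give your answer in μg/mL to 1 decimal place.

0.5 μg/mL

Over one 151-h interval, 151/39 ≈ 3.8718 half-lives elapse, leaving f ≈ 0.0683 of each dose.
Each bolus raises the concentration by D/Vd = 997/136 ≈ 7.331 μg/mL.
Steady-state trough Cmin,ss = C₀·f/(1−f) ≈ 7.331 × 0.0683/0.9317 ≈ 0.537 μg/mL.
Trough 0.5 μg/mL vs MEC 2 μg/mL: subtherapeutic.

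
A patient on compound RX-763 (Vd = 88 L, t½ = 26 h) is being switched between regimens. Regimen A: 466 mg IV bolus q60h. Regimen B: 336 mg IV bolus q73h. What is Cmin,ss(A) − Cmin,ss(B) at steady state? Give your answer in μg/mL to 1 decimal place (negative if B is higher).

Regimen A: f = (1/2)^(60/26) ≈ 0.2020; Cmin,ss = (466/88)·f/(1−f) ≈ 1.340 μg/mL.
Regimen B: f = (1/2)^(73/26) ≈ 0.1428; Cmin,ss = (336/88)·f/(1−f) ≈ 0.636 μg/mL.
Difference ≈ 1.340 − 0.636 ≈ 0.704 μg/mL.

0.7 μg/mL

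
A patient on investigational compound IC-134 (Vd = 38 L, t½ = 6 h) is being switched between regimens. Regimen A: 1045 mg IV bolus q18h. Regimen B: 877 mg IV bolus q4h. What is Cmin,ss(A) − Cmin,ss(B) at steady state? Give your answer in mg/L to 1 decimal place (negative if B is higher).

Regimen A: f = (1/2)^(18/6) ≈ 0.1250; Cmin,ss = (1045/38)·f/(1−f) ≈ 3.929 mg/L.
Regimen B: f = (1/2)^(4/6) ≈ 0.6300; Cmin,ss = (877/38)·f/(1−f) ≈ 39.297 mg/L.
Difference ≈ 3.929 − 39.297 ≈ -35.368 mg/L.

-35.4 mg/L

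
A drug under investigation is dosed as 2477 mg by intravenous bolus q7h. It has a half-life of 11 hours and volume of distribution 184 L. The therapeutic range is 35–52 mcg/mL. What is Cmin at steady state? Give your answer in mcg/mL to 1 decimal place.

τ/t½ = 7/11 ≈ 0.63636, so fraction remaining f = (1/2)^(7/11) ≈ 0.6433.
At steady state, accumulation factor R = 1/(1 − e^(−kτ)) ≈ 2.8035.
Single-dose peak C₀ = D/Vd = 2477/184 ≈ 13.462 mcg/mL.
Steady-state peak Cmax,ss = C₀·R ≈ 13.462 × 2.8035 ≈ 37.741 mcg/mL.
Steady-state trough Cmin,ss = Cmax,ss·f ≈ 37.741 × 0.6433 ≈ 24.279 mcg/mL.
Trough 24.3 mcg/mL vs MEC 35 mcg/mL: subtherapeutic.

24.3 mcg/mL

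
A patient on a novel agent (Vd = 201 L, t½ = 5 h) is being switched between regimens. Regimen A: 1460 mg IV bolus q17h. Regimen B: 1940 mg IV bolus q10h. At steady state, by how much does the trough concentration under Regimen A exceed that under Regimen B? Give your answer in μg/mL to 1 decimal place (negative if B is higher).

Regimen A: f = (1/2)^(17/5) ≈ 0.0947; Cmin,ss = (1460/201)·f/(1−f) ≈ 0.760 μg/mL.
Regimen B: f = (1/2)^(10/5) ≈ 0.2500; Cmin,ss = (1940/201)·f/(1−f) ≈ 3.217 μg/mL.
Difference ≈ 0.760 − 3.217 ≈ -2.457 μg/mL.

-2.5 μg/mL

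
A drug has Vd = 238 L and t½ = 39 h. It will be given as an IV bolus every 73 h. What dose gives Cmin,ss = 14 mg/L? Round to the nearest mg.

τ/t½ = 73/39 ≈ 1.8718, so f = (1/2)^(73/39) ≈ 0.273233.
Cmin,ss = (D/Vd)·f/(1−f), so D = Cmin,ss·Vd·(1−f)/f.
D = 14 × 238 × (1−f)/f ≈ 14 × 238 × 2.65988 ≈ 8862.72 mg.

8863 mg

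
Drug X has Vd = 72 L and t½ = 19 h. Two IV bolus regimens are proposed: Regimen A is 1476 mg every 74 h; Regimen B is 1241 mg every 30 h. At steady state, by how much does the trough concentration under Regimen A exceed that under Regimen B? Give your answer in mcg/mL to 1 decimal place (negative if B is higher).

-7.2 mcg/mL

Regimen A: f = (1/2)^(74/19) ≈ 0.0672; Cmin,ss = (1476/72)·f/(1−f) ≈ 1.477 mcg/mL.
Regimen B: f = (1/2)^(30/19) ≈ 0.3347; Cmin,ss = (1241/72)·f/(1−f) ≈ 8.671 mcg/mL.
Difference ≈ 1.477 − 8.671 ≈ -7.194 mcg/mL.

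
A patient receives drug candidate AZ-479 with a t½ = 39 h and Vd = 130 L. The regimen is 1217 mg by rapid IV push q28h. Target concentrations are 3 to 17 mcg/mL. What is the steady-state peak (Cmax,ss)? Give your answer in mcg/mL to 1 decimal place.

23.9 mcg/mL

Over one 28-h interval, 28/39 ≈ 0.71795 half-lives elapse, leaving f ≈ 0.6080 of each dose.
Accumulation ratio R = 1/(1 − f) ≈ 1/0.3920 ≈ 2.5510.
Single-dose peak C₀ = D/Vd = 1217/130 ≈ 9.362 mcg/mL.
Steady-state peak Cmax,ss = C₀·R ≈ 9.362 × 2.5510 ≈ 23.882 mcg/mL.
Peak 23.9 mcg/mL vs MTC 17 mcg/mL: exceeds toxic threshold.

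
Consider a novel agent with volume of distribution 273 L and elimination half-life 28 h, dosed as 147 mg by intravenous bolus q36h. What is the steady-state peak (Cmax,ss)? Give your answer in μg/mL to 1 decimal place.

Over one 36-h interval, 36/28 ≈ 1.2857 half-lives elapse, leaving f ≈ 0.4102 of each dose.
At steady state, accumulation factor R = 1/(1 − e^(−kτ)) ≈ 1.6955.
Single-dose peak C₀ = D/Vd = 147/273 ≈ 0.538 μg/mL.
Steady-state peak Cmax,ss = C₀·R ≈ 0.538 × 1.6955 ≈ 0.912 μg/mL.

0.9 μg/mL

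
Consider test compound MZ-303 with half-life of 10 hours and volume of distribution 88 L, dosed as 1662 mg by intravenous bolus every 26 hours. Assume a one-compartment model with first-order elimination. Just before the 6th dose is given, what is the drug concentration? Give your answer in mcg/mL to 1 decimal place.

f = (1/2)^(τ/t½) = (1/2)^(26/10) ≈ 0.1649.
C₀ = D/Vd = 1662/88 ≈ 18.886 mcg/mL.
Before the 6th dose, 5 doses have been given. Superposition: Cmin = C₀·(f + f² + … + f^5).
≈ 18.886 × (0.1649 + 0.0272 + 0.0045 + 0.0007 + 0.0001) ≈ 18.886 × 0.1974 ≈ 3.728 mcg/mL.

3.7 mcg/mL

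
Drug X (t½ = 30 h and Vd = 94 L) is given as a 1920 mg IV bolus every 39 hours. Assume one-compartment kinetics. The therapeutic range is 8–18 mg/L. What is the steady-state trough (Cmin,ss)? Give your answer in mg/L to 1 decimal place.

k = ln2/t½ = ln2/30 ≈ 0.023105 h⁻¹; fraction remaining f = e^(−kτ) = e^(−0.023105×39) ≈ 0.4061.
At steady state, accumulation factor R = 1/(1 − e^(−kτ)) ≈ 1.6838.
Single-dose peak C₀ = D/Vd = 1920/94 ≈ 20.426 mg/L.
Steady-state peak Cmax,ss = C₀·R ≈ 20.426 × 1.6838 ≈ 34.393 mg/L.
One interval later, Cmin,ss = Cmax,ss·e^(−kτ) ≈ 34.393 × 0.4061 ≈ 13.967 mg/L.
Trough 14.0 mg/L vs MEC 8 mg/L: adequate.

14.0 mg/L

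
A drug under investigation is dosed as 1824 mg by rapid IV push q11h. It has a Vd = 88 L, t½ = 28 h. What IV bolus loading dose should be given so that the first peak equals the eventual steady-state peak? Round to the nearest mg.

f = (1/2)^(11/28) ≈ 0.761620; accumulation ratio R = 1/(1−f) ≈ 4.19498.
Loading dose to hit Cmax,ss on first dose: D_load = D_maint·R ≈ 1824 × 4.19498 ≈ 7651.64 mg.

7652 mg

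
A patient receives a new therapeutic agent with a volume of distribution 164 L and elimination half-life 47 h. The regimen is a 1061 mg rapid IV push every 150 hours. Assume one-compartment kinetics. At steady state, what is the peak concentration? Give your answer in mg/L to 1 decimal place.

7.3 mg/L

Over one 150-h interval, 150/47 ≈ 3.1915 half-lives elapse, leaving f ≈ 0.1095 of each dose.
At steady state, accumulation factor R = 1/(1 − e^(−kτ)) ≈ 1.1230.
Each bolus raises the concentration by D/Vd = 1061/164 ≈ 6.470 mg/L.
Steady-state peak Cmax,ss = C₀·R ≈ 6.470 × 1.1230 ≈ 7.266 mg/L.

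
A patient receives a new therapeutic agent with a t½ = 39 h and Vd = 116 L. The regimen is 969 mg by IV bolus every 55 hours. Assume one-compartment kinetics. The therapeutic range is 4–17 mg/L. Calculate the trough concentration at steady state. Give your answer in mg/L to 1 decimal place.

Over one 55-h interval, 55/39 ≈ 1.4103 half-lives elapse, leaving f ≈ 0.3762 of each dose.
Each bolus raises the concentration by D/Vd = 969/116 ≈ 8.353 mg/L.
Steady-state trough Cmin,ss = C₀·f/(1−f) ≈ 8.353 × 0.3762/0.6238 ≈ 5.038 mg/L.
Trough 5.0 mg/L vs MEC 4 mg/L: adequate.

5.0 mg/L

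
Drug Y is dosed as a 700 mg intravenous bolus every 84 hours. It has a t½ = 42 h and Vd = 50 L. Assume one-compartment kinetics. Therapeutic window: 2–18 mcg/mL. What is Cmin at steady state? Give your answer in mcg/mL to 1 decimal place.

4.7 mcg/mL

The dosing interval is 2 half-lives, so f = 2^(−2) = 0.25.
At steady state, R = 1/(1 − 0.25) = 4/3.
Single-dose peak C₀ = D/Vd = 700/50 = 14 mcg/mL.
Steady-state peak Cmax,ss = C₀·R = 14 × 4/3 ≈ 18.667 mcg/mL.
Steady-state trough Cmin,ss = Cmax,ss·f ≈ 18.667 × 0.25 ≈ 4.667 mcg/mL.
Trough 4.7 mcg/mL vs MEC 2 mcg/mL: adequate.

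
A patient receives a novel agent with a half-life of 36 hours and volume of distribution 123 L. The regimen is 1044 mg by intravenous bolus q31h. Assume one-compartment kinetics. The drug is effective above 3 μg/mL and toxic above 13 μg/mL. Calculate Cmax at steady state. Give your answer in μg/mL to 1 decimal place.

τ/t½ = 31/36 ≈ 0.86111, so fraction remaining f = (1/2)^(31/36) ≈ 0.5505.
At steady state, accumulation factor R = 1/(1 − e^(−kτ)) ≈ 2.2247.
Single-dose peak C₀ = D/Vd = 1044/123 ≈ 8.488 μg/mL.
Steady-state peak Cmax,ss = C₀·R ≈ 8.488 × 2.2247 ≈ 18.883 μg/mL.
Peak 18.9 μg/mL vs MTC 13 μg/mL: exceeds toxic threshold.

18.9 μg/mL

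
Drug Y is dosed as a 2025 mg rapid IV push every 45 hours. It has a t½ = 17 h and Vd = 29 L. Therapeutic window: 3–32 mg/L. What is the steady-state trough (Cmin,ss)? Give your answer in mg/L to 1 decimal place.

13.3 mg/L

k = ln2/t½ = ln2/17 ≈ 0.040773 h⁻¹; fraction remaining f = e^(−kτ) = e^(−0.040773×45) ≈ 0.1596.
At steady state, accumulation factor R = 1/(1 − e^(−kτ)) ≈ 1.1899.
Single-dose peak C₀ = D/Vd = 2025/29 ≈ 69.828 mg/L.
Steady-state peak Cmax,ss = C₀·R ≈ 69.828 × 1.1899 ≈ 83.088 mg/L.
One interval later, Cmin,ss = Cmax,ss·e^(−kτ) ≈ 83.088 × 0.1596 ≈ 13.261 mg/L.
Trough 13.3 mg/L vs MEC 3 mg/L: adequate.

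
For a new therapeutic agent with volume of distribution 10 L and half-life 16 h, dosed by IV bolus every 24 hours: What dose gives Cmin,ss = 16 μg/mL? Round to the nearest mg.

293 mg

τ/t½ = 24/16 ≈ 1.5, so f = (1/2)^(24/16) ≈ 0.353553.
Cmin,ss = (D/Vd)·f/(1−f), so D = Cmin,ss·Vd·(1−f)/f.
D = 16 × 10 × (1−f)/f ≈ 16 × 10 × 1.82843 ≈ 292.55 mg.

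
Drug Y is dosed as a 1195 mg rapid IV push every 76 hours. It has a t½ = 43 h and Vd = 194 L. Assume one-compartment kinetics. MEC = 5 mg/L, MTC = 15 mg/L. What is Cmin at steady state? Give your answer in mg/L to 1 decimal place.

Over one 76-h interval, 76/43 ≈ 1.7674 half-lives elapse, leaving f ≈ 0.2937 of each dose.
Single-dose peak C₀ = D/Vd = 1195/194 ≈ 6.160 mg/L.
Steady-state trough Cmin,ss = C₀·f/(1−f) ≈ 6.160 × 0.2937/0.7063 ≈ 2.562 mg/L.
Trough 2.6 mg/L vs MEC 5 mg/L: subtherapeutic.

2.6 mg/L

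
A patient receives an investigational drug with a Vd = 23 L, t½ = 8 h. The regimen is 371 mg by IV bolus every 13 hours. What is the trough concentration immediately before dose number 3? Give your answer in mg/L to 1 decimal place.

f = (1/2)^(τ/t½) = (1/2)^(13/8) ≈ 0.3242.
C₀ = D/Vd = 371/23 ≈ 16.130 mg/L.
Before the 3rd dose, 2 doses have been given. Superposition: Cmin = C₀·(f + f²).
≈ 16.130 × (0.3242 + 0.1051) ≈ 16.130 × 0.4293 ≈ 6.925 mg/L.

6.9 mg/L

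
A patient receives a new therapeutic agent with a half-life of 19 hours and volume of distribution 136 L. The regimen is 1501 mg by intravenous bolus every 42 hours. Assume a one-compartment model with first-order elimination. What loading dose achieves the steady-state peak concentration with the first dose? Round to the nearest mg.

1915 mg

f = (1/2)^(42/19) ≈ 0.216055; accumulation ratio R = 1/(1−f) ≈ 1.27560.
Loading dose to hit Cmax,ss on first dose: D_load = D_maint·R ≈ 1501 × 1.27560 ≈ 1914.68 mg.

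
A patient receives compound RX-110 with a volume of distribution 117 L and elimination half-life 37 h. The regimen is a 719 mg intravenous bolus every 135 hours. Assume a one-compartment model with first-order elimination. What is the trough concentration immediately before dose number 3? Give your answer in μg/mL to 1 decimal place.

f = (1/2)^(τ/t½) = (1/2)^(135/37) ≈ 0.0797.
C₀ = D/Vd = 719/117 ≈ 6.145 μg/mL.
Before the 3rd dose, 2 doses have been given. Superposition: Cmin = C₀·(f + f²).
≈ 6.145 × (0.0797 + 0.0064) ≈ 6.145 × 0.0861 ≈ 0.529 μg/mL.

0.5 μg/mL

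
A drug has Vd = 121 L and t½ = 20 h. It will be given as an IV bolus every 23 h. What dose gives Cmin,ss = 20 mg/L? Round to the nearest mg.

τ/t½ = 23/20 ≈ 1.15, so f = (1/2)^(23/20) ≈ 0.450625.
Cmin,ss = (D/Vd)·f/(1−f), so D = Cmin,ss·Vd·(1−f)/f.
D = 20 × 121 × (1−f)/f ≈ 20 × 121 × 1.21914 ≈ 2950.32 mg.

2950 mg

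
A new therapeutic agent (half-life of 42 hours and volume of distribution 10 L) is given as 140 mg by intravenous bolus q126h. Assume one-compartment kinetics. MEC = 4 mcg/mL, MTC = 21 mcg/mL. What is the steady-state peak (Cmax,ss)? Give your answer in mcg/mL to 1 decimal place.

τ = 126 h = 3 half-lives, so f = (1/2)^3 = 0.125.
Accumulation ratio R = 1/(1 − f) = 1/0.875 = 8/7.
Single-dose peak C₀ = D/Vd = 140/10 = 14 mcg/mL.
Steady-state peak Cmax,ss = C₀·R = 14 × 8/7 ≈ 16.000 mcg/mL.
Peak 16.0 mcg/mL vs MTC 21 mcg/mL: below toxic threshold.

16.0 mcg/mL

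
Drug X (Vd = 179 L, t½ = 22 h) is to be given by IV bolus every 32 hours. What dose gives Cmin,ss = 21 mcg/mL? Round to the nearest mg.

τ/t½ = 32/22 ≈ 1.4545, so f = (1/2)^(32/22) ≈ 0.364870.
Cmin,ss = (D/Vd)·f/(1−f), so D = Cmin,ss·Vd·(1−f)/f.
D = 21 × 179 × (1−f)/f ≈ 21 × 179 × 1.74070 ≈ 6543.29 mg.

6543 mg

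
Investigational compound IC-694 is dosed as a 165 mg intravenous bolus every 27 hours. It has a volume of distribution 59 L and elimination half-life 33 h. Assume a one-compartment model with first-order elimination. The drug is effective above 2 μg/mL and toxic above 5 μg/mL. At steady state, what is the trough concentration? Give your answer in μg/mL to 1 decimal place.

3.7 μg/mL

τ/t½ = 27/33 ≈ 0.81818, so fraction remaining f = (1/2)^(27/33) ≈ 0.5672.
At steady state, accumulation factor R = 1/(1 − e^(−kτ)) ≈ 2.3105.
Single-dose peak C₀ = D/Vd = 165/59 ≈ 2.797 μg/mL.
Steady-state peak Cmax,ss = C₀·R ≈ 2.797 × 2.3105 ≈ 6.462 μg/mL.
One interval later, Cmin,ss = Cmax,ss·e^(−kτ) ≈ 6.462 × 0.5672 ≈ 3.665 μg/mL.
Trough 3.7 μg/mL vs MEC 2 μg/mL: adequate.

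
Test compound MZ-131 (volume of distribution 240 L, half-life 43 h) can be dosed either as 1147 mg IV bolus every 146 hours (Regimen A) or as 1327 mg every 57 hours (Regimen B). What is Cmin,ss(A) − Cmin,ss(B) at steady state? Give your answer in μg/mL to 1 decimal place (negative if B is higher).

Regimen A: f = (1/2)^(146/43) ≈ 0.0950; Cmin,ss = (1147/240)·f/(1−f) ≈ 0.502 μg/mL.
Regimen B: f = (1/2)^(57/43) ≈ 0.3990; Cmin,ss = (1327/240)·f/(1−f) ≈ 3.671 μg/mL.
Difference ≈ 0.502 − 3.671 ≈ -3.169 μg/mL.

-3.2 μg/mL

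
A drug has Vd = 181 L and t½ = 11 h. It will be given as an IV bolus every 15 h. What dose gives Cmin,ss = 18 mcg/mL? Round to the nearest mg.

5126 mg

τ/t½ = 15/11 ≈ 1.3636, so f = (1/2)^(15/11) ≈ 0.388602.
Cmin,ss = (D/Vd)·f/(1−f), so D = Cmin,ss·Vd·(1−f)/f.
D = 18 × 181 × (1−f)/f ≈ 18 × 181 × 1.57333 ≈ 5125.91 mg.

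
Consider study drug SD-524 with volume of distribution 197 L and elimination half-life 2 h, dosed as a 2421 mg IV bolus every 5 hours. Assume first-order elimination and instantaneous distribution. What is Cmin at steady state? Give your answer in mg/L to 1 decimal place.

2.6 mg/L

k = ln2/t½ = ln2/2 ≈ 0.346574 h⁻¹; fraction remaining f = e^(−kτ) = e^(−0.346574×5) ≈ 0.1768.
At steady state, accumulation factor R = 1/(1 − e^(−kτ)) ≈ 1.2148.
Each bolus raises the concentration by D/Vd = 2421/197 ≈ 12.289 mg/L.
Steady-state peak Cmax,ss = C₀·R ≈ 12.289 × 1.2148 ≈ 14.929 mg/L.
Steady-state trough Cmin,ss = Cmax,ss·f ≈ 14.929 × 0.1768 ≈ 2.639 mg/L.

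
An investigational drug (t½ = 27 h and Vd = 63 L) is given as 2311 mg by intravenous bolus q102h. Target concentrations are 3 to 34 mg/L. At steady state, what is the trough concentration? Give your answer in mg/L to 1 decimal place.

Over one 102-h interval, 102/27 ≈ 3.7778 half-lives elapse, leaving f ≈ 0.0729 of each dose.
Accumulation ratio R = 1/(1 − f) ≈ 1/0.9271 ≈ 1.0786.
Each bolus raises the concentration by D/Vd = 2311/63 ≈ 36.683 mg/L.
Steady-state peak Cmax,ss = C₀·R ≈ 36.683 × 1.0786 ≈ 39.566 mg/L.
Steady-state trough Cmin,ss = Cmax,ss·f ≈ 39.566 × 0.0729 ≈ 2.884 mg/L.
Trough 2.9 mg/L vs MEC 3 mg/L: subtherapeutic.

2.9 mg/L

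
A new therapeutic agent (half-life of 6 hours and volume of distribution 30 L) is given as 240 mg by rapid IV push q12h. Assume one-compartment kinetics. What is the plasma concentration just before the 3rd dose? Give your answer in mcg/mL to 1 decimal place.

2.5 mcg/mL

f = (1/2)^(τ/t½) = (1/2)^(12/6) ≈ 0.2500.
C₀ = D/Vd = 240/30 ≈ 8.000 mcg/mL.
Before the 3rd dose, 2 doses have been given. Superposition: Cmin = C₀·(f + f²).
≈ 8.000 × (0.2500 + 0.0625) ≈ 8.000 × 0.3125 ≈ 2.500 mcg/mL.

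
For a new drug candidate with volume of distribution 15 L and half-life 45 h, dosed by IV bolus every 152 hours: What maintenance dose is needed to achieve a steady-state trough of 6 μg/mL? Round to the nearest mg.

τ/t½ = 152/45 ≈ 3.3778, so f = (1/2)^(152/45) ≈ 0.096203.
Cmin,ss = (D/Vd)·f/(1−f), so D = Cmin,ss·Vd·(1−f)/f.
D = 6 × 15 × (1−f)/f ≈ 6 × 15 × 9.39469 ≈ 845.52 mg.

846 mg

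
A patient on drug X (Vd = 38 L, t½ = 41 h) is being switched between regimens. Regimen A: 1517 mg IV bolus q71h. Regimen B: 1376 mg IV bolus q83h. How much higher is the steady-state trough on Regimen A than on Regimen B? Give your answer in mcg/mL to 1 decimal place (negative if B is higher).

5.4 mcg/mL

Regimen A: f = (1/2)^(71/41) ≈ 0.3011; Cmin,ss = (1517/38)·f/(1−f) ≈ 17.199 mcg/mL.
Regimen B: f = (1/2)^(83/41) ≈ 0.2458; Cmin,ss = (1376/38)·f/(1−f) ≈ 11.801 mcg/mL.
Difference ≈ 17.199 − 11.801 ≈ 5.398 mcg/mL.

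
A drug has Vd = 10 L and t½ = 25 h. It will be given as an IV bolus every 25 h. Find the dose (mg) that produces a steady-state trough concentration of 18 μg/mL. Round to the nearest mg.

τ/t½ = 25/25 ≈ 1, so f = (1/2)^(25/25) ≈ 0.500000.
Cmin,ss = (D/Vd)·f/(1−f), so D = Cmin,ss·Vd·(1−f)/f.
D = 18 × 10 × (1−f)/f ≈ 18 × 10 × 1.00000 ≈ 180.00 mg.

180 mg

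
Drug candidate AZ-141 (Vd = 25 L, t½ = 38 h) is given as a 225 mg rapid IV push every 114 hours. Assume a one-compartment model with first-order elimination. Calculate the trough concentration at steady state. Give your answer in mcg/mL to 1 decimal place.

1.3 mcg/mL

The dosing interval is 3 half-lives, so f = 2^(−3) = 0.125.
At steady state, R = 1/(1 − 0.125) = 8/7.
Single-dose peak C₀ = D/Vd = 225/25 = 9 mcg/mL.
Steady-state peak Cmax,ss = C₀·R = 9 × 8/7 ≈ 10.286 mcg/mL.
Steady-state trough Cmin,ss = Cmax,ss·f ≈ 10.286 × 0.125 ≈ 1.286 mcg/mL.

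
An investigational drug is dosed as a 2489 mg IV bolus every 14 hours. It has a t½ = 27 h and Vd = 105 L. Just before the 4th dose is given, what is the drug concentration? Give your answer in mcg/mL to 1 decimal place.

f = (1/2)^(τ/t½) = (1/2)^(14/27) ≈ 0.6981.
C₀ = D/Vd = 2489/105 ≈ 23.705 mcg/mL.
Before the 4th dose, 3 doses have been given. Superposition: Cmin = C₀·(f + f² + … + f^3).
≈ 23.705 × (0.6981 + 0.4873 + 0.3402) ≈ 23.705 × 1.5256 ≈ 36.164 mcg/mL.

36.2 mcg/mL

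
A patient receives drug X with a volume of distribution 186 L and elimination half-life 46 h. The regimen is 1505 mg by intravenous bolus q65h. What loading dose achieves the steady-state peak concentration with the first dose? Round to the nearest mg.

f = (1/2)^(65/46) ≈ 0.375519; accumulation ratio R = 1/(1−f) ≈ 1.60133.
Loading dose to hit Cmax,ss on first dose: D_load = D_maint·R ≈ 1505 × 1.60133 ≈ 2410.00 mg.

2410 mg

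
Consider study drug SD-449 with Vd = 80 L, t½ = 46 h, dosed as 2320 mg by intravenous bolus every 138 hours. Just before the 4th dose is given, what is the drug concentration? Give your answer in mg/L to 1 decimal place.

f = (1/2)^(τ/t½) = (1/2)^(138/46) ≈ 0.1250.
C₀ = D/Vd = 2320/80 ≈ 29.000 mg/L.
Before the 4th dose, 3 doses have been given. Superposition: Cmin = C₀·(f + f² + … + f^3).
≈ 29.000 × (0.1250 + 0.0156 + 0.0020) ≈ 29.000 × 0.1426 ≈ 4.135 mg/L.

4.1 mg/L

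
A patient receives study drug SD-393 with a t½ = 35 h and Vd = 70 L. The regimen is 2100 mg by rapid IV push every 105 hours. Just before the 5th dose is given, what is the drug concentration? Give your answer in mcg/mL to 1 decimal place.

f = (1/2)^(τ/t½) = (1/2)^(105/35) ≈ 0.1250.
C₀ = D/Vd = 2100/70 ≈ 30.000 mcg/mL.
Before the 5th dose, 4 doses have been given. Superposition: Cmin = C₀·(f + f² + … + f^4).
≈ 30.000 × (0.1250 + 0.0156 + 0.0020 + 0.0002) ≈ 30.000 × 0.1428 ≈ 4.284 mcg/mL.

4.3 mcg/mL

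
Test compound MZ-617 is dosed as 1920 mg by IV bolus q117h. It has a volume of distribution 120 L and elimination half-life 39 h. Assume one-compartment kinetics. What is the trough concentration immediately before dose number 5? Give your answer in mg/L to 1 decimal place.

f = (1/2)^(τ/t½) = (1/2)^(117/39) ≈ 0.1250.
C₀ = D/Vd = 1920/120 ≈ 16.000 mg/L.
Before the 5th dose, 4 doses have been given. Superposition: Cmin = C₀·(f + f² + … + f^4).
≈ 16.000 × (0.1250 + 0.0156 + 0.0020 + 0.0002) ≈ 16.000 × 0.1428 ≈ 2.285 mg/L.

2.3 mg/L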